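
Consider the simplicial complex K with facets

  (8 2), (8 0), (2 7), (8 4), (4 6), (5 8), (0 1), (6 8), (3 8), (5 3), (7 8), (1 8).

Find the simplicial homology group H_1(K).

H_1 = Z^4.

Fix the vertex order 0 < 1 < 2 < 3 < 4 < 5 < 6 < 7 < 8 and write every simplex with vertices in increasing order. Then dim K = 1 and the simplices of K are:

  0-simplices (9): [0], [1], [2], [3], [4], [5], [6], [7], [8]
  1-simplices (12): [0,1], [0,8], [1,8], [2,7], [2,8], [3,5], [3,8], [4,6], [4,8], [5,8], [6,8], [7,8]

so the chain groups are C_0 ≅ Z^9, C_1 ≅ Z^12.

Boundary ∂_1: C_1 → C_0 sends each edge [p,q] (with p < q) to q − p. For instance
  ∂[3,8] = [8] − [3].
The resulting 9×12 matrix has rank 8, and its Smith normal form has invariant factors (1,1,1,1,1,1,1,1).

From H_k ≅ ker(∂_k) / im(∂_{k+1}) we obtain:

  H_1: rank ker ∂_1 − rank ∂_2 = (12 − 8) − 0 = 4, and there is no ∂_2, so H_1 ≅ Z^4.

(K is a triangulation of a wedge of 4 circles.)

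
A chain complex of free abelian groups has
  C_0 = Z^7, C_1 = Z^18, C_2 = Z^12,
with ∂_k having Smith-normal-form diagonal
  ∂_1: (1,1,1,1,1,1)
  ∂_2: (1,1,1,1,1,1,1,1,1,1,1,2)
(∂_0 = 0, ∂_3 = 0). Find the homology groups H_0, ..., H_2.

H_0: b_0 = 7 − 0 − 6 = 1; torsion from ∂_1 factors > 1: none. So H_0 = Z.
H_1: b_1 = 18 − 6 − 12 = 0; torsion from ∂_2 factors > 1: [2]. So H_1 = Z_2.
H_2: b_2 = 12 − 12 − 0 = 0; torsion from ∂_3 factors > 1: none. So H_2 = 0.

H_0 = Z,  H_1 = Z_2,  H_2 = 0.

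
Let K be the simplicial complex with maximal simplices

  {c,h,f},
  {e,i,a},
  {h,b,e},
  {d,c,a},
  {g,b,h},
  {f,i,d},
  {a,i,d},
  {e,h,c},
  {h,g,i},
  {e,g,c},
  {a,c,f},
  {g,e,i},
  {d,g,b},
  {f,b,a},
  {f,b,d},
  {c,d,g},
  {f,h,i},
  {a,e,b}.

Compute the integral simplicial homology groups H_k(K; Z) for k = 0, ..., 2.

H_0 = Z,  H_1 = Z × Z/2,  H_2 = 0.

Order the vertices as a < b < c < d < e < f < g < h < i. Listing each simplex with vertices in this order, K has dimension 2 with simplices:

  0-simplices (9): a, b, c, d, e, f, g, h, i
  1-simplices (27): ab, ac, ad, ae, af, ai, bd, be, bf, bg, bh, cd, ce, cf, cg, ch, df, dg, di, eg, eh, ei, fh, fi, gh, gi, hi
  2-simplices (18): abe, abf, acd, acf, adi, aei, bdf, bdg, beh, bgh, cdg, ceg, ceh, cfh, dfi, egi, fhi, ghi

giving chain groups C_0 ≅ Z^9, C_1 ≅ Z^27, C_2 ≅ Z^18.

The boundary map ∂_1: C_1 → C_0 sends each edge [p,q] (with p < q) to q − p.
The resulting 9×27 matrix has rank 8, and its Smith normal form has invariant factors (1,1,1,1,1,1,1,1).

Boundary ∂_2: C_2 → C_1 sends each 2-simplex [p,q,r] to [q,r] − [p,r] + [p,q]. For instance
  ∂acd = cd − ad + ac,
  ∂bdg = dg − bg + bd.
The 27×18 boundary matrix has rank 18 and Smith normal form diag(1,1,1,1,1,1,1,1,1,1,1,1,1,1,1,1,1,2).

Computing H_k = (kernel of ∂_k) / (image of ∂_{k+1}):

  H_0: rank C_0 − rank ∂_1 = 9 − 8 = 1, and the invariant factors of ∂_1 are all 1, so H_0 = Z.
  H_1: rank ker ∂_1 − rank ∂_2 = (27 − 8) − 18 = 1, and ∂_2 has invariant factor 2 > 1, so H_1 = Z × Z/2.
  H_2: rank ker ∂_2 − rank ∂_3 = (18 − 18) − 0 = 0, and there is no ∂_3, so H_2 = 0.

(K is a triangulation of the Klein bottle.)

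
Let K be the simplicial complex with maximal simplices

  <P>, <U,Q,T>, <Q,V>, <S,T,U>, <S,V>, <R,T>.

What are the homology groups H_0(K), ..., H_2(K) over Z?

H_0 = Z^2,  H_1 = Z,  H_2 = 0.

Take the total order P < Q < R < S < T < U < V on the vertex set. Then K (dimension 2) consists of the simplices:

  0-simplices (7): P, Q, R, S, T, U, V
  1-simplices (8): QT, QU, QV, RT, ST, SU, SV, TU
  2-simplices (2): QTU, STU

Hence C_0 ≅ Z^7, C_1 ≅ Z^8, C_2 ≅ Z^2.

The boundary map ∂_1: C_1 → C_0 maps an edge to its endpoints' difference, ∂[p,q] = q − p. For instance
  ∂SU = U − S.
As a 7×8 matrix over Z this has rank 5, with invariant factors (1,1,1,1,1).

∂_2: C_2 → C_1 sends each 2-simplex [p,q,r] to [q,r] − [p,r] + [p,q]. For instance
  ∂STU = TU − SU + ST,
  ∂QTU = TU − QU + QT.
The resulting 8×2 matrix has rank 2, and its Smith normal form has invariant factors (1,1).

From H_k ≅ ker(∂_k) / im(∂_{k+1}) we obtain:

  H_0: rank C_0 − rank ∂_1 = 7 − 5 = 2, and the invariant factors of ∂_1 are all 1, so H_0 ≅ Z^2.
  H_1: rank ker ∂_1 − rank ∂_2 = (8 − 5) − 2 = 1, and the invariant factors of ∂_2 are all 1, so H_1 ≅ Z.
  H_2: rank ker ∂_2 − rank ∂_3 = (2 − 2) − 0 = 0, and there is no ∂_3, so H_2 ≅ 0.

As a check, the Euler characteristic is 7 − 8 + 2 = 1, which agrees with 2 − 1 + 0 = 1.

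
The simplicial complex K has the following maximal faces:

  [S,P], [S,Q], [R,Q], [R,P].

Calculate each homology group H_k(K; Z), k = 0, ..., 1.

K has 4 vertices, 4 edges.
rank ∂_0 = 0, rank ∂_1 = 3 ⇒ b_0 = 4 − 0 − 3 = 1; all invariant factors of ∂_1 are 1 so no torsion. So H_0 ≅ Z.
rank ∂_1 = 3, rank ∂_2 = 0 ⇒ b_1 = 4 − 3 − 0 = 1. So H_1 ≅ Z.

H_0 ≅ Z,  H_1 ≅ Z.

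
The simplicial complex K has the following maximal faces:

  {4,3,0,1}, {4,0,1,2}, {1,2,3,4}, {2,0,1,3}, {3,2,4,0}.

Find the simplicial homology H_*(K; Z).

H_0 ≅ Z,  H_1 = 0,  H_2 = 0,  H_3 ≅ Z.

Order the vertices as 0 < 1 < 2 < 3 < 4. Listing each simplex with vertices in this order, K has dimension 3 with simplices:

  0-simplices (5): [0], [1], [2], [3], [4]
  1-simplices (10): [0,1], [0,2], [0,3], [0,4], [1,2], [1,3], [1,4], [2,3], [2,4], [3,4]
  2-simplices (10): [0,1,2], [0,1,3], [0,1,4], [0,2,3], [0,2,4], [0,3,4], [1,2,3], [1,2,4], [1,3,4], [2,3,4]
  3-simplices (5): [0,1,2,3], [0,1,2,4], [0,1,3,4], [0,2,3,4], [1,2,3,4]

giving chain groups C_0 ≅ Z^5, C_1 ≅ Z^10, C_2 ≅ Z^10, C_3 ≅ Z^5.

The boundary map ∂_1: C_1 → C_0 is given by ∂[p,q] = [q] − [p].
The resulting 5×10 matrix has rank 4, and its Smith normal form has invariant factors (1,1,1,1).

Boundary ∂_2: C_2 → C_1 acts by ∂[p,q,r] = [q,r] − [p,r] + [p,q]. For instance
  ∂[2,3,4] = [3,4] − [2,4] + [2,3],
  ∂[0,1,2] = [1,2] − [0,2] + [0,1].
The 10×10 boundary matrix has rank 6 and Smith normal form diag(1,1,1,1,1,1).

Boundary ∂_3: C_3 → C_2 sends each 3-simplex σ to the alternating sum Σ_i (−1)^i (σ with its i-th vertex removed). For instance
  ∂[0,1,2,3] = [1,2,3] − [0,2,3] + [0,1,3] − [0,1,2],
  ∂[1,2,3,4] = [2,3,4] − [1,3,4] + [1,2,4] − [1,2,3].
As a 10×5 matrix over Z this has rank 4, with invariant factors (1,1,1,1).

Computing H_k = (kernel of ∂_k) / (image of ∂_{k+1}):

  H_0: rank C_0 − rank ∂_1 = 5 − 4 = 1, and the invariant factors of ∂_1 are all 1, so H_0 ≅ Z.
  H_1: rank ker ∂_1 − rank ∂_2 = (10 − 4) − 6 = 0, and the invariant factors of ∂_2 are all 1, so H_1 ≅ 0.
  H_2: rank ker ∂_2 − rank ∂_3 = (10 − 6) − 4 = 0, and the invariant factors of ∂_3 are all 1, so H_2 ≅ 0.
  H_3: rank ker ∂_3 − rank ∂_4 = (5 − 4) − 0 = 1, and there is no ∂_4, so H_3 ≅ Z.

(K is a triangulation of the 3-sphere S^3.)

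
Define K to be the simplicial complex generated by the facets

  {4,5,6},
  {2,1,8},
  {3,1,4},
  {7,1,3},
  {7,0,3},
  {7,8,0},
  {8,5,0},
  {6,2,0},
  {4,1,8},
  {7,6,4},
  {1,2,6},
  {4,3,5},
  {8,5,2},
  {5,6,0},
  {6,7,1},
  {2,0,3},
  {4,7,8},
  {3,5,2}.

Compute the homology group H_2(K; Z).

Take the total order 0 < 1 < 2 < 3 < 4 < 5 < 6 < 7 < 8 on the vertex set. Then K (dimension 2) consists of the simplices:

  0-simplices (9): [0], [1], [2], [3], [4], [5], [6], [7], [8]
  1-simplices (27): (27 of them)
  2-simplices (18): [0,2,3], [0,2,6], [0,3,7], [0,5,6], [0,5,8], [0,7,8], [1,2,6], [1,2,8], [1,3,4], [1,3,7], [1,4,8], [1,6,7], [2,3,5], [2,5,8], [3,4,5], [4,5,6], [4,6,7], [4,7,8]

giving chain groups C_0 ≅ Z^9, C_1 ≅ Z^27, C_2 ≅ Z^18.

The boundary map ∂_1: C_1 → C_0 is given by ∂[p,q] = [q] − [p].
As a 9×27 matrix over Z this has rank 8, with invariant factors (1,1,1,1,1,1,1,1).

∂_2: C_2 → C_1 sends each 2-simplex [p,q,r] to [q,r] − [p,r] + [p,q]. For instance
  ∂[0,2,6] = [2,6] − [0,6] + [0,2],
  ∂[4,7,8] = [7,8] − [4,8] + [4,7].
This gives a 27×18 integer matrix of rank 18; reducing to Smith normal form yields diagonal entries (1,1,1,1,1,1,1,1,1,1,1,1,1,1,1,1,1,2).

From H_k ≅ ker(∂_k) / im(∂_{k+1}) we obtain:

  H_2: rank ker ∂_2 − rank ∂_3 = (18 − 18) − 0 = 0, and there is no ∂_3, so H_2 ≅ 0.

(K is a triangulation of the Klein bottle.)

H_2 = 0.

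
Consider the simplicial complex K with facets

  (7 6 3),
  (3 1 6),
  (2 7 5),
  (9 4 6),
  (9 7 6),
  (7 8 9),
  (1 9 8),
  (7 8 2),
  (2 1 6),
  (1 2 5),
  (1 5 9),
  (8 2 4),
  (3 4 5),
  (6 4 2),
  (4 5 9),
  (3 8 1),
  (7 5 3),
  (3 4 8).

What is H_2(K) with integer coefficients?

Take the total order 1 < 2 < 3 < 4 < 5 < 6 < 7 < 8 < 9 on the vertex set. Then K (dimension 2) consists of the simplices:

  0-simplices (9): [1], [2], [3], [4], [5], [6], [7], [8], [9]
  1-simplices (27): (27 of them)
  2-simplices (18): [1,2,5], [1,2,6], [1,3,6], [1,3,8], [1,5,9], [1,8,9], [2,4,6], [2,4,8], [2,5,7], [2,7,8], [3,4,5], [3,4,8], [3,5,7], [3,6,7], [4,5,9], [4,6,9], [6,7,9], [7,8,9]

so the chain groups are C_0 ≅ Z^9, C_1 ≅ Z^27, C_2 ≅ Z^18.

The boundary map ∂_1: C_1 → C_0 is given by ∂[p,q] = [q] − [p].
This gives a 9×27 integer matrix of rank 8; reducing to Smith normal form yields diagonal entries (1,1,1,1,1,1,1,1).

∂_2: C_2 → C_1 sends each 2-simplex [p,q,r] to [q,r] − [p,r] + [p,q]. For instance
  ∂[4,5,9] = [5,9] − [4,9] + [4,5],
  ∂[1,2,6] = [2,6] − [1,6] + [1,2].
As a 27×18 matrix over Z this has rank 17, with invariant factors (1,1,1,1,1,1,1,1,1,1,1,1,1,1,1,1,1).

Computing H_k = (kernel of ∂_k) / (image of ∂_{k+1}):

  H_2: rank ker ∂_2 − rank ∂_3 = (18 − 17) − 0 = 1, and there is no ∂_3, so H_2 ≅ Z.

(K is a triangulation of the torus T^2.)

H_2 ≅ Z.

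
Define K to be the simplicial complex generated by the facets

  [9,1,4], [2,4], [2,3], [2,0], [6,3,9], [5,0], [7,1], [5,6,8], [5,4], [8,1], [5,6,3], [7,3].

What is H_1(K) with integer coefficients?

Order the vertices as 0 < 1 < 2 < 3 < 4 < 5 < 6 < 7 < 8 < 9. Listing each simplex with vertices in this order, K has dimension 2 with simplices:

  0-simplices (10): [0], [1], [2], [3], [4], [5], [6], [7], [8], [9]
  1-simplices (18): [0,2], [0,5], [1,4], [1,7], [1,8], [1,9], [2,3], [2,4], [3,5], [3,6], [3,7], [3,9], [4,5], [4,9], [5,6], [5,8], [6,8], [6,9]
  2-simplices (4): [1,4,9], [3,5,6], [3,6,9], [5,6,8]

giving chain groups C_0 ≅ Z^10, C_1 ≅ Z^18, C_2 ≅ Z^4.

∂_1: C_1 → C_0 sends each edge [p,q] (with p < q) to q − p. For instance
  ∂[1,8] = [8] − [1].
As a 10×18 matrix over Z this has rank 9, with invariant factors (1,1,1,1,1,1,1,1,1).

The boundary map ∂_2: C_2 → C_1 acts by ∂[p,q,r] = [q,r] − [p,r] + [p,q]. For instance
  ∂[3,5,6] = [5,6] − [3,6] + [3,5],
  ∂[5,6,8] = [6,8] − [5,8] + [5,6].
This gives a 18×4 integer matrix of rank 4; reducing to Smith normal form yields diagonal entries (1,1,1,1).

From H_k ≅ ker(∂_k) / im(∂_{k+1}) we obtain:

  H_1: rank ker ∂_1 − rank ∂_2 = (18 − 9) − 4 = 5, and the invariant factors of ∂_2 are all 1, so H_1 ≅ Z^5.

H_1 ≅ Z^5.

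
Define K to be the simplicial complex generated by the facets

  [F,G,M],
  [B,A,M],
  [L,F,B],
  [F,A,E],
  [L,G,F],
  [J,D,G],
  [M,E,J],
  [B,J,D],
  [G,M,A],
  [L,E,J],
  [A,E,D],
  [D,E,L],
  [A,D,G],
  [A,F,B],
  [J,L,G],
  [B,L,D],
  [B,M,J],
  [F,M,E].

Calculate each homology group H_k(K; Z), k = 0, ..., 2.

H_0 ≅ Z,  H_1 ≅ Z ⊕ Z_2,  H_2 = 0.

Take the total order A < B < D < E < F < G < J < L < M on the vertex set. Then K (dimension 2) consists of the simplices:

  0-simplices (9): A, B, D, E, F, G, J, L, M
  1-simplices (27): AB, AD, AE, AF, AG, AM, BD, BF, BJ, BL, BM, DE, DG, DJ, DL, EF, EJ, EL, EM, FG, FL, FM, GJ, GL, GM, JL, JM
  2-simplices (18): ABF, ABM, ADE, ADG, AEF, AGM, BDJ, BDL, BFL, BJM, DEL, DGJ, EFM, EJL, EJM, FGL, FGM, GJL

so the chain groups are C_0 ≅ Z^9, C_1 ≅ Z^27, C_2 ≅ Z^18.

∂_1: C_1 → C_0 sends each edge [p,q] (with p < q) to q − p. For instance
  ∂AB = B − A.
As a 9×27 matrix over Z this has rank 8, with invariant factors (1,1,1,1,1,1,1,1).

Boundary ∂_2: C_2 → C_1 sends each 2-simplex [p,q,r] to [q,r] − [p,r] + [p,q]. For instance
  ∂ABF = BF − AF + AB,
  ∂ABM = BM − AM + AB.
The resulting 27×18 matrix has rank 18, and its Smith normal form has invariant factors (1,1,1,1,1,1,1,1,1,1,1,1,1,1,1,1,1,2).

From H_k ≅ ker(∂_k) / im(∂_{k+1}) we obtain:

  H_0: rank C_0 − rank ∂_1 = 9 − 8 = 1, and the invariant factors of ∂_1 are all 1, so H_0 ≅ Z.
  H_1: rank ker ∂_1 − rank ∂_2 = (27 − 8) − 18 = 1, and ∂_2 has invariant factor 2 > 1, so H_1 ≅ Z ⊕ Z_2.
  H_2: rank ker ∂_2 − rank ∂_3 = (18 − 18) − 0 = 0, and there is no ∂_3, so H_2 ≅ 0.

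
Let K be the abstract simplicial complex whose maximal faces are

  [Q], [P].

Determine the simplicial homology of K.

H_0 ≅ Z^2.

We work with the vertex ordering P < Q. The simplices of K, each written with vertices in increasing order, are:

  0-simplices (2): P, Q

so the chain groups are C_0 ≅ Z^2.

Reading off H_k = ker ∂_k / im ∂_{k+1}:

  H_0: rank C_0 − rank ∂_1 = 2 − 0 = 2, and there is no ∂_1, so H_0 ≅ Z^2.

(K is a triangulation of a set of 2 points.)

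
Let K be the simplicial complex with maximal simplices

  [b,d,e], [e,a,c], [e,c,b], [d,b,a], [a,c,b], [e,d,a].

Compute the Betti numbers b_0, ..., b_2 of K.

K has 5 vertices, 9 edges, 6 triangles.
rank ∂_0 = 0, rank ∂_1 = 4 ⇒ b_0 = 5 − 0 − 4 = 1; all invariant factors of ∂_1 are 1 so no torsion. So H_0 ≅ Z.
rank ∂_1 = 4, rank ∂_2 = 5 ⇒ b_1 = 9 − 4 − 5 = 0; all invariant factors of ∂_2 are 1 so no torsion. So H_1 ≅ 0.
rank ∂_2 = 5, rank ∂_3 = 0 ⇒ b_2 = 6 − 5 − 0 = 1. So H_2 ≅ Z.

b_0 = 1, b_1 = 0, b_2 = 1.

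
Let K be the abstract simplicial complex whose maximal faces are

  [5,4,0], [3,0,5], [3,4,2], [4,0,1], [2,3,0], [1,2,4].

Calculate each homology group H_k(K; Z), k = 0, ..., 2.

Take the total order 0 < 1 < 2 < 3 < 4 < 5 on the vertex set. Then K (dimension 2) consists of the simplices:

  0-simplices (6): [0], [1], [2], [3], [4], [5]
  1-simplices (12): [0,1], [0,2], [0,3], [0,4], [0,5], [1,2], [1,4], [2,3], [2,4], [3,4], [3,5], [4,5]
  2-simplices (6): [0,1,4], [0,2,3], [0,3,5], [0,4,5], [1,2,4], [2,3,4]

Hence C_0 ≅ Z^6, C_1 ≅ Z^12, C_2 ≅ Z^6.

∂_1: C_1 → C_0 sends each edge [p,q] (with p < q) to q − p. For instance
  ∂[4,5] = [5] − [4].
This gives a 6×12 integer matrix of rank 5; reducing to Smith normal form yields diagonal entries (1,1,1,1,1).

∂_2: C_2 → C_1 sends each 2-simplex [p,q,r] to [q,r] − [p,r] + [p,q]. For instance
  ∂[0,4,5] = [4,5] − [0,5] + [0,4],
  ∂[0,3,5] = [3,5] − [0,5] + [0,3].
As a 12×6 matrix over Z this has rank 6, with invariant factors (1,1,1,1,1,1).

Reading off H_k = ker ∂_k / im ∂_{k+1}:

  H_0: rank C_0 − rank ∂_1 = 6 − 5 = 1, and the invariant factors of ∂_1 are all 1, so H_0 ≅ Z.
  H_1: rank ker ∂_1 − rank ∂_2 = (12 − 5) − 6 = 1, and the invariant factors of ∂_2 are all 1, so H_1 ≅ Z.
  H_2: rank ker ∂_2 − rank ∂_3 = (6 − 6) − 0 = 0, and there is no ∂_3, so H_2 ≅ 0.

As a check, the Euler characteristic is 6 − 12 + 6 = 0, which agrees with 1 − 1 + 0 = 0.
(K is a triangulation of the cylinder S^1 x I.)

H_0 ≅ Z,  H_1 ≅ Z,  H_2 = 0.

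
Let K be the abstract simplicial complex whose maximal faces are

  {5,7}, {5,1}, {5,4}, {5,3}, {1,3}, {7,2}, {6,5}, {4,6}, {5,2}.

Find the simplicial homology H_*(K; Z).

H_0 = Z,  H_1 = Z^3.

We work with the vertex ordering 1 < 2 < 3 < 4 < 5 < 6 < 7. The simplices of K, each written with vertices in increasing order, are:

  0-simplices (7): [1], [2], [3], [4], [5], [6], [7]
  1-simplices (9): [1,3], [1,5], [2,5], [2,7], [3,5], [4,5], [4,6], [5,6], [5,7]

Hence C_0 ≅ Z^7, C_1 ≅ Z^9.

The boundary map ∂_1: C_1 → C_0 maps an edge to its endpoints' difference, ∂[p,q] = q − p.
As a 7×9 matrix over Z this has rank 6, with invariant factors (1,1,1,1,1,1).

From H_k ≅ ker(∂_k) / im(∂_{k+1}) we obtain:

  H_0: rank C_0 − rank ∂_1 = 7 − 6 = 1, and the invariant factors of ∂_1 are all 1, so H_0 = Z.
  H_1: rank ker ∂_1 − rank ∂_2 = (9 − 6) − 0 = 3, and there is no ∂_2, so H_1 = Z^3.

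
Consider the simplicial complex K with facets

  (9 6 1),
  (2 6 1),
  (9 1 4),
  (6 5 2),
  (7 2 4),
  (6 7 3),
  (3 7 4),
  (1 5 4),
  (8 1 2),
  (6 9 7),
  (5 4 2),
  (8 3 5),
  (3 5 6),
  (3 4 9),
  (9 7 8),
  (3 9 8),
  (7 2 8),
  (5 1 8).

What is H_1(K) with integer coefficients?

H_1 = Z × Z/2.

We work with the vertex ordering 1 < 2 < 3 < 4 < 5 < 6 < 7 < 8 < 9. The simplices of K, each written with vertices in increasing order, are:

  0-simplices (9): [1], [2], [3], [4], [5], [6], [7], [8], [9]
  1-simplices (27): (27 of them)
  2-simplices (18): [1,2,6], [1,2,8], [1,4,5], [1,4,9], [1,5,8], [1,6,9], [2,4,5], [2,4,7], [2,5,6], [2,7,8], [3,4,7], [3,4,9], [3,5,6], [3,5,8], [3,6,7], [3,8,9], [6,7,9], [7,8,9]

giving chain groups C_0 ≅ Z^9, C_1 ≅ Z^27, C_2 ≅ Z^18.

The boundary map ∂_1: C_1 → C_0 is given by ∂[p,q] = [q] − [p]. For instance
  ∂[3,7] = [7] − [3].
This gives a 9×27 integer matrix of rank 8; reducing to Smith normal form yields diagonal entries (1,1,1,1,1,1,1,1).

Boundary ∂_2: C_2 → C_1 sends each 2-simplex [p,q,r] to [q,r] − [p,r] + [p,q]. For instance
  ∂[2,4,7] = [4,7] − [2,7] + [2,4],
  ∂[3,4,9] = [4,9] − [3,9] + [3,4].
The 27×18 boundary matrix has rank 18 and Smith normal form diag(1,1,1,1,1,1,1,1,1,1,1,1,1,1,1,1,1,2).

Now H_k = ker ∂_k / im ∂_{k+1}, so:

  H_1: rank ker ∂_1 − rank ∂_2 = (27 − 8) − 18 = 1, and ∂_2 has invariant factor 2 > 1, so H_1 ≅ Z × Z/2.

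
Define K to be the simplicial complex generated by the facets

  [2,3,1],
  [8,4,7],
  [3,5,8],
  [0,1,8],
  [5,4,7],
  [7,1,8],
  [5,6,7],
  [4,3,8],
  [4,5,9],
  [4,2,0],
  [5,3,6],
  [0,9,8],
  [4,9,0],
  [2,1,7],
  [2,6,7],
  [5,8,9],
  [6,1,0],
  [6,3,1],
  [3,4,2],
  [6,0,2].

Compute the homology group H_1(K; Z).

H_1 = Z ⊕ Z_2.

Fix the vertex order 0 < 1 < 2 < 3 < 4 < 5 < 6 < 7 < 8 < 9 and write every simplex with vertices in increasing order. Then dim K = 2 and the simplices of K are:

  0-simplices (10): [0], [1], [2], [3], [4], [5], [6], [7], [8], [9]
  1-simplices (30): (30 of them)
  2-simplices (20): (20 of them)

Hence C_0 ≅ Z^10, C_1 ≅ Z^30, C_2 ≅ Z^20.

∂_1: C_1 → C_0 maps an edge to its endpoints' difference, ∂[p,q] = q − p. For instance
  ∂[2,3] = [3] − [2].
The resulting 10×30 matrix has rank 9, and its Smith normal form has invariant factors (1,1,1,1,1,1,1,1,1).

Boundary ∂_2: C_2 → C_1 maps a triangle to the signed sum of its edges. For instance
  ∂[1,2,3] = [2,3] − [1,3] + [1,2],
  ∂[5,6,7] = [6,7] − [5,7] + [5,6].
The resulting 30×20 matrix has rank 20, and its Smith normal form has invariant factors (1,1,1,1,1,1,1,1,1,1,1,1,1,1,1,1,1,1,1,2).

Reading off H_k = ker ∂_k / im ∂_{k+1}:

  H_1: rank ker ∂_1 − rank ∂_2 = (30 − 9) − 20 = 1, and ∂_2 has invariant factor 2 > 1, so H_1 = Z ⊕ Z_2.

(K is a triangulation of the Klein bottle.)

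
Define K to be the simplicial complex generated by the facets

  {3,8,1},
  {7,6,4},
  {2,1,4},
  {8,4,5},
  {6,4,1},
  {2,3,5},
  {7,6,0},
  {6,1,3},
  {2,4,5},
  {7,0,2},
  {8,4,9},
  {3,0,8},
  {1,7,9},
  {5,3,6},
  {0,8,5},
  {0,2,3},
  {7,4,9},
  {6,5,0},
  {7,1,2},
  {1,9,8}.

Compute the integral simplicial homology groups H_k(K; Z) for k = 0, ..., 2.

Take the total order 0 < 1 < 2 < 3 < 4 < 5 < 6 < 7 < 8 < 9 on the vertex set. Then K (dimension 2) consists of the simplices:

  0-simplices (10): [0], [1], [2], [3], [4], [5], [6], [7], [8], [9]
  1-simplices (30): (30 of them)
  2-simplices (20): (20 of them)

giving chain groups C_0 ≅ Z^10, C_1 ≅ Z^30, C_2 ≅ Z^20.

Boundary ∂_1: C_1 → C_0 is given by ∂[p,q] = [q] − [p].
The resulting 10×30 matrix has rank 9, and its Smith normal form has invariant factors (1,1,1,1,1,1,1,1,1).

Boundary ∂_2: C_2 → C_1 sends each 2-simplex [p,q,r] to [q,r] − [p,r] + [p,q]. For instance
  ∂[0,5,8] = [5,8] − [0,8] + [0,5],
  ∂[0,6,7] = [6,7] − [0,7] + [0,6].
The 30×20 boundary matrix has rank 20 and Smith normal form diag(1,1,1,1,1,1,1,1,1,1,1,1,1,1,1,1,1,1,1,2).

Now H_k = ker ∂_k / im ∂_{k+1}, so:

  H_0: rank C_0 − rank ∂_1 = 10 − 9 = 1, and the invariant factors of ∂_1 are all 1, so H_0 ≅ Z.
  H_1: rank ker ∂_1 − rank ∂_2 = (30 − 9) − 20 = 1, and ∂_2 has invariant factor 2 > 1, so H_1 ≅ Z ⊕ Z/2.
  H_2: rank ker ∂_2 − rank ∂_3 = (20 − 20) − 0 = 0, and there is no ∂_3, so H_2 ≅ 0.

H_0 = Z,  H_1 = Z ⊕ Z/2,  H_2 = 0.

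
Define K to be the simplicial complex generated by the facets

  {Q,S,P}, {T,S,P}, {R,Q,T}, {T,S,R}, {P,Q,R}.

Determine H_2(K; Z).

Order the vertices as P < Q < R < S < T. Listing each simplex with vertices in this order, K has dimension 2 with simplices:

  0-simplices (5): P, Q, R, S, T
  1-simplices (10): PQ, PR, PS, PT, QR, QS, QT, RS, RT, ST
  2-simplices (5): PQR, PQS, PST, QRT, RST

Hence C_0 ≅ Z^5, C_1 ≅ Z^10, C_2 ≅ Z^5.

Boundary ∂_1: C_1 → C_0 sends each edge [p,q] (with p < q) to q − p.
The 5×10 boundary matrix has rank 4 and Smith normal form diag(1,1,1,1).

Boundary ∂_2: C_2 → C_1 sends each 2-simplex [p,q,r] to [q,r] − [p,r] + [p,q]. For instance
  ∂PST = ST − PT + PS,
  ∂PQS = QS − PS + PQ.
The resulting 10×5 matrix has rank 5, and its Smith normal form has invariant factors (1,1,1,1,1).

Computing H_k = (kernel of ∂_k) / (image of ∂_{k+1}):

  H_2: rank ker ∂_2 − rank ∂_3 = (5 − 5) − 0 = 0, and there is no ∂_3, so H_2 ≅ 0.

(K is a triangulation of the Möbius band.)

H_2 = 0.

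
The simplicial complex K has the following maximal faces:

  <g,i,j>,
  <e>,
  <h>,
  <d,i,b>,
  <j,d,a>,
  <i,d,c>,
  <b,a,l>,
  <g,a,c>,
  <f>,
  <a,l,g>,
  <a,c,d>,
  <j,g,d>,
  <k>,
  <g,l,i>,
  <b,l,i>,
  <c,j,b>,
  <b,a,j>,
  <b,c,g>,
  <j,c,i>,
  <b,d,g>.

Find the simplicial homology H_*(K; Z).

Fix the vertex order a < b < c < d < e < f < g < h < i < j < k < l and write every simplex with vertices in increasing order. Then dim K = 2 and the simplices of K are:

  0-simplices (12): a, b, c, d, e, f, g, h, i, j, k, l
  1-simplices (24): ab, ac, ad, ag, aj, al, bc, bd, bg, bi, bj, bl, cd, cg, ci, cj, dg, di, dj, gi, gj, gl, ij, il
  2-simplices (16): abj, abl, acd, acg, adj, agl, bcg, bcj, bdg, bdi, bil, cdi, cij, dgj, gij, gil

Hence C_0 ≅ Z^12, C_1 ≅ Z^24, C_2 ≅ Z^16.

∂_1: C_1 → C_0 is given by ∂[p,q] = [q] − [p]. For instance
  ∂cd = d − c.
The resulting 12×24 matrix has rank 7, and its Smith normal form has invariant factors (1,1,1,1,1,1,1).

The boundary map ∂_2: C_2 → C_1 acts by ∂[p,q,r] = [q,r] − [p,r] + [p,q]. For instance
  ∂gij = ij − gj + gi,
  ∂acd = cd − ad + ac.
The resulting 24×16 matrix has rank 15, and its Smith normal form has invariant factors (1,1,1,1,1,1,1,1,1,1,1,1,1,1,1).

Now H_k = ker ∂_k / im ∂_{k+1}, so:

  H_0: rank C_0 − rank ∂_1 = 12 − 7 = 5, and the invariant factors of ∂_1 are all 1, so H_0 = Z^5.
  H_1: rank ker ∂_1 − rank ∂_2 = (24 − 7) − 15 = 2, and the invariant factors of ∂_2 are all 1, so H_1 = Z^2.
  H_2: rank ker ∂_2 − rank ∂_3 = (16 − 15) − 0 = 1, and there is no ∂_3, so H_2 = Z.

H_0 ≅ Z^5,  H_1 ≅ Z^2,  H_2 ≅ Z.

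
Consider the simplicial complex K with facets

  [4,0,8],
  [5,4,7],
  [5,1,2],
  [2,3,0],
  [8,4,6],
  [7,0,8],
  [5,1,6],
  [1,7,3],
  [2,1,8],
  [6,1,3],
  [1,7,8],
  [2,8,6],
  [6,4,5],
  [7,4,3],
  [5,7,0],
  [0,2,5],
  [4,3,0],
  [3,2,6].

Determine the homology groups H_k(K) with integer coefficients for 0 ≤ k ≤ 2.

K has 9 vertices, 27 edges, 18 triangles.
rank ∂_0 = 0, rank ∂_1 = 8 ⇒ b_0 = 9 − 0 − 8 = 1; all invariant factors of ∂_1 are 1 so no torsion. So H_0 ≅ Z.
rank ∂_1 = 8, rank ∂_2 = 18 ⇒ b_1 = 27 − 8 − 18 = 1; ∂_2 has invariant factor(s) [2] giving torsion. So H_1 ≅ Z ⊕ Z/2.
rank ∂_2 = 18, rank ∂_3 = 0 ⇒ b_2 = 18 − 18 − 0 = 0. So H_2 ≅ 0.

H_0 ≅ Z,  H_1 ≅ Z ⊕ Z/2,  H_2 = 0.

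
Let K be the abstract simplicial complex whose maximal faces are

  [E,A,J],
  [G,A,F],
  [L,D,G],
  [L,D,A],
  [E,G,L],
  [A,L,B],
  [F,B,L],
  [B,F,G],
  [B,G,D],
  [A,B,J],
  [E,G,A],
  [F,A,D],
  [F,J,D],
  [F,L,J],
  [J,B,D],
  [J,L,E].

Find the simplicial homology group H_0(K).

H_0 ≅ Z.

Take the total order A < B < D < E < F < G < J < L on the vertex set. Then K (dimension 2) consists of the simplices:

  0-simplices (8): A, B, D, E, F, G, J, L
  1-simplices (24): AB, AD, AE, AF, AG, AJ, AL, BD, BF, BG, BJ, BL, DF, DG, DJ, DL, EG, EJ, EL, FG, FJ, FL, GL, JL
  2-simplices (16): ABJ, ABL, ADF, ADL, AEG, AEJ, AFG, BDG, BDJ, BFG, BFL, DFJ, DGL, EGL, EJL, FJL

Hence C_0 ≅ Z^8, C_1 ≅ Z^24, C_2 ≅ Z^16.

The boundary map ∂_1: C_1 → C_0 maps an edge to its endpoints' difference, ∂[p,q] = q − p. For instance
  ∂DL = L − D.
As a 8×24 matrix over Z this has rank 7, with invariant factors (1,1,1,1,1,1,1).

Boundary ∂_2: C_2 → C_1 maps a triangle to the signed sum of its edges. For instance
  ∂BDJ = DJ − BJ + BD,
  ∂BFL = FL − BL + BF.
The resulting 24×16 matrix has rank 15, and its Smith normal form has invariant factors (1,1,1,1,1,1,1,1,1,1,1,1,1,1,1).

Reading off H_k = ker ∂_k / im ∂_{k+1}:

  H_0: rank C_0 − rank ∂_1 = 8 − 7 = 1, and the invariant factors of ∂_1 are all 1, so H_0 = Z.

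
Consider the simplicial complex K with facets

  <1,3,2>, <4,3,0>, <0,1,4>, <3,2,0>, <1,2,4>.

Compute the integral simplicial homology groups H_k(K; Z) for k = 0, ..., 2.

H_0 ≅ Z,  H_1 ≅ Z,  H_2 = 0.

Fix the vertex order 0 < 1 < 2 < 3 < 4 and write every simplex with vertices in increasing order. Then dim K = 2 and the simplices of K are:

  0-simplices (5): [0], [1], [2], [3], [4]
  1-simplices (10): [0,1], [0,2], [0,3], [0,4], [1,2], [1,3], [1,4], [2,3], [2,4], [3,4]
  2-simplices (5): [0,1,4], [0,2,3], [0,3,4], [1,2,3], [1,2,4]

giving chain groups C_0 ≅ Z^5, C_1 ≅ Z^10, C_2 ≅ Z^5.

Boundary ∂_1: C_1 → C_0 maps an edge to its endpoints' difference, ∂[p,q] = q − p. For instance
  ∂[3,4] = [4] − [3].
The resulting 5×10 matrix has rank 4, and its Smith normal form has invariant factors (1,1,1,1).

Boundary ∂_2: C_2 → C_1 maps a triangle to the signed sum of its edges. For instance
  ∂[0,2,3] = [2,3] − [0,3] + [0,2],
  ∂[1,2,3] = [2,3] − [1,3] + [1,2].
The 10×5 boundary matrix has rank 5 and Smith normal form diag(1,1,1,1,1).

Reading off H_k = ker ∂_k / im ∂_{k+1}:

  H_0: rank C_0 − rank ∂_1 = 5 − 4 = 1, and the invariant factors of ∂_1 are all 1, so H_0 = Z.
  H_1: rank ker ∂_1 − rank ∂_2 = (10 − 4) − 5 = 1, and the invariant factors of ∂_2 are all 1, so H_1 = Z.
  H_2: rank ker ∂_2 − rank ∂_3 = (5 − 5) − 0 = 0, and there is no ∂_3, so H_2 = 0.

As a check, the Euler characteristic is 5 − 10 + 5 = 0, which agrees with 1 − 1 + 0 = 0.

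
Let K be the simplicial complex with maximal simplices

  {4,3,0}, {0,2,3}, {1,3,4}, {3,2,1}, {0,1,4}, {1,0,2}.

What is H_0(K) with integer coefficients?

Take the total order 0 < 1 < 2 < 3 < 4 on the vertex set. Then K (dimension 2) consists of the simplices:

  0-simplices (5): [0], [1], [2], [3], [4]
  1-simplices (9): [0,1], [0,2], [0,3], [0,4], [1,2], [1,3], [1,4], [2,3], [3,4]
  2-simplices (6): [0,1,2], [0,1,4], [0,2,3], [0,3,4], [1,2,3], [1,3,4]

Hence C_0 ≅ Z^5, C_1 ≅ Z^9, C_2 ≅ Z^6.

The boundary map ∂_1: C_1 → C_0 is given by ∂[p,q] = [q] − [p].
This gives a 5×9 integer matrix of rank 4; reducing to Smith normal form yields diagonal entries (1,1,1,1).

∂_2: C_2 → C_1 acts by ∂[p,q,r] = [q,r] − [p,r] + [p,q]. For instance
  ∂[0,1,4] = [1,4] − [0,4] + [0,1],
  ∂[1,2,3] = [2,3] − [1,3] + [1,2].
This gives a 9×6 integer matrix of rank 5; reducing to Smith normal form yields diagonal entries (1,1,1,1,1).

Now H_k = ker ∂_k / im ∂_{k+1}, so:

  H_0: rank C_0 − rank ∂_1 = 5 − 4 = 1, and the invariant factors of ∂_1 are all 1, so H_0 = Z.

H_0 = Z.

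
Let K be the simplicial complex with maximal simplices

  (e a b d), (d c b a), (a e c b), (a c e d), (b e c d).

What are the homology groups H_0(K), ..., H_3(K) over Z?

H_0 = Z,  H_1 = 0,  H_2 = 0,  H_3 = Z.

We work with the vertex ordering a < b < c < d < e. The simplices of K, each written with vertices in increasing order, are:

  0-simplices (5): a, b, c, d, e
  1-simplices (10): ab, ac, ad, ae, bc, bd, be, cd, ce, de
  2-simplices (10): abc, abd, abe, acd, ace, ade, bcd, bce, bde, cde
  3-simplices (5): abcd, abce, abde, acde, bcde

so the chain groups are C_0 ≅ Z^5, C_1 ≅ Z^10, C_2 ≅ Z^10, C_3 ≅ Z^5.

∂_1: C_1 → C_0 sends each edge [p,q] (with p < q) to q − p. For instance
  ∂de = e − d.
This gives a 5×10 integer matrix of rank 4; reducing to Smith normal form yields diagonal entries (1,1,1,1).

The boundary map ∂_2: C_2 → C_1 maps a triangle to the signed sum of its edges. For instance
  ∂ace = ce − ae + ac,
  ∂abc = bc − ac + ab.
The resulting 10×10 matrix has rank 6, and its Smith normal form has invariant factors (1,1,1,1,1,1).

Boundary ∂_3: C_3 → C_2 sends each 3-simplex σ to the alternating sum Σ_i (−1)^i (σ with its i-th vertex removed). For instance
  ∂acde = cde − ade + ace − acd,
  ∂abce = bce − ace + abe − abc.
As a 10×5 matrix over Z this has rank 4, with invariant factors (1,1,1,1).

Reading off H_k = ker ∂_k / im ∂_{k+1}:

  H_0: rank C_0 − rank ∂_1 = 5 − 4 = 1, and the invariant factors of ∂_1 are all 1, so H_0 = Z.
  H_1: rank ker ∂_1 − rank ∂_2 = (10 − 4) − 6 = 0, and the invariant factors of ∂_2 are all 1, so H_1 = 0.
  H_2: rank ker ∂_2 − rank ∂_3 = (10 − 6) − 4 = 0, and the invariant factors of ∂_3 are all 1, so H_2 = 0.
  H_3: rank ker ∂_3 − rank ∂_4 = (5 − 4) − 0 = 1, and there is no ∂_4, so H_3 = Z.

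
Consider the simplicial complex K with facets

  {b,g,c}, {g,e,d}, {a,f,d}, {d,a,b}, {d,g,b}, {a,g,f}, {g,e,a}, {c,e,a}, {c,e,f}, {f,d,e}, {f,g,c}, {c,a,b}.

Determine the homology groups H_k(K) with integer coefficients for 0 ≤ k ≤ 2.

H_0 = Z,  H_1 = Z/2Z,  H_2 = 0.

We work with the vertex ordering a < b < c < d < e < f < g. The simplices of K, each written with vertices in increasing order, are:

  0-simplices (7): a, b, c, d, e, f, g
  1-simplices (18): ab, ac, ad, ae, af, ag, bc, bd, bg, ce, cf, cg, de, df, dg, ef, eg, fg
  2-simplices (12): abc, abd, ace, adf, aeg, afg, bcg, bdg, cef, cfg, def, deg

Hence C_0 ≅ Z^7, C_1 ≅ Z^18, C_2 ≅ Z^12.

The boundary map ∂_1: C_1 → C_0 maps an edge to its endpoints' difference, ∂[p,q] = q − p. For instance
  ∂ce = e − c.
The 7×18 boundary matrix has rank 6 and Smith normal form diag(1,1,1,1,1,1).

Boundary ∂_2: C_2 → C_1 acts by ∂[p,q,r] = [q,r] − [p,r] + [p,q]. For instance
  ∂deg = eg − dg + de,
  ∂abc = bc − ac + ab.
As a 18×12 matrix over Z this has rank 12, with invariant factors (1,1,1,1,1,1,1,1,1,1,1,2).

Computing H_k = (kernel of ∂_k) / (image of ∂_{k+1}):

  H_0: rank C_0 − rank ∂_1 = 7 − 6 = 1, and the invariant factors of ∂_1 are all 1, so H_0 = Z.
  H_1: rank ker ∂_1 − rank ∂_2 = (18 − 6) − 12 = 0, and ∂_2 has invariant factor 2 > 1, so H_1 = Z/2Z.
  H_2: rank ker ∂_2 − rank ∂_3 = (12 − 12) − 0 = 0, and there is no ∂_3, so H_2 = 0.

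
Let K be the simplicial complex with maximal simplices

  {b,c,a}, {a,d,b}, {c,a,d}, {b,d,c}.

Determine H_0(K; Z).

K has 4 vertices, 6 edges, 4 triangles.
rank ∂_0 = 0, rank ∂_1 = 3 ⇒ b_0 = 4 − 0 − 3 = 1; all invariant factors of ∂_1 are 1 so no torsion. So H_0 = Z.

H_0 = Z.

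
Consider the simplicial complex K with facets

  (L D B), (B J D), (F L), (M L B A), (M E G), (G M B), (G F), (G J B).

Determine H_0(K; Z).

H_0 = Z.

Order the vertices as A < B < D < E < F < G < J < L < M. Listing each simplex with vertices in this order, K has dimension 3 with simplices:

  0-simplices (9): A, B, D, E, F, G, J, L, M
  1-simplices (17): AB, AL, AM, BD, BG, BJ, BL, BM, DJ, DL, EG, EM, FG, FL, GJ, GM, LM
  2-simplices (9): ABL, ABM, ALM, BDJ, BDL, BGJ, BGM, BLM, EGM
  3-simplices (1): ABLM

Hence C_0 ≅ Z^9, C_1 ≅ Z^17, C_2 ≅ Z^9, C_3 ≅ Z^1.

The boundary map ∂_1: C_1 → C_0 maps an edge to its endpoints' difference, ∂[p,q] = q − p. For instance
  ∂BL = L − B.
This gives a 9×17 integer matrix of rank 8; reducing to Smith normal form yields diagonal entries (1,1,1,1,1,1,1,1).

∂_2: C_2 → C_1 acts by ∂[p,q,r] = [q,r] − [p,r] + [p,q]. For instance
  ∂BLM = LM − BM + BL,
  ∂ABM = BM − AM + AB.
This gives a 17×9 integer matrix of rank 8; reducing to Smith normal form yields diagonal entries (1,1,1,1,1,1,1,1).

∂_3: C_3 → C_2 sends each 3-simplex σ to the alternating sum Σ_i (−1)^i (σ with its i-th vertex removed). For instance
  ∂ABLM = BLM − ALM + ABM − ABL.
This gives a 9×1 integer matrix of rank 1; reducing to Smith normal form yields diagonal entries (1).

Reading off H_k = ker ∂_k / im ∂_{k+1}:

  H_0: rank C_0 − rank ∂_1 = 9 − 8 = 1, and the invariant factors of ∂_1 are all 1, so H_0 = Z.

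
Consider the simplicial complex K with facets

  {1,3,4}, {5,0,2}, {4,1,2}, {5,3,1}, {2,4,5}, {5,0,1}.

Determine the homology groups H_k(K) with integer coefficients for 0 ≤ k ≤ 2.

H_0 ≅ Z,  H_1 ≅ Z,  H_2 = 0.

We work with the vertex ordering 0 < 1 < 2 < 3 < 4 < 5. The simplices of K, each written with vertices in increasing order, are:

  0-simplices (6): [0], [1], [2], [3], [4], [5]
  1-simplices (12): [0,1], [0,2], [0,5], [1,2], [1,3], [1,4], [1,5], [2,4], [2,5], [3,4], [3,5], [4,5]
  2-simplices (6): [0,1,5], [0,2,5], [1,2,4], [1,3,4], [1,3,5], [2,4,5]

Hence C_0 ≅ Z^6, C_1 ≅ Z^12, C_2 ≅ Z^6.

The boundary map ∂_1: C_1 → C_0 is given by ∂[p,q] = [q] − [p]. For instance
  ∂[3,4] = [4] − [3].
The 6×12 boundary matrix has rank 5 and Smith normal form diag(1,1,1,1,1).

The boundary map ∂_2: C_2 → C_1 acts by ∂[p,q,r] = [q,r] − [p,r] + [p,q]. For instance
  ∂[0,2,5] = [2,5] − [0,5] + [0,2],
  ∂[1,3,5] = [3,5] − [1,5] + [1,3].
As a 12×6 matrix over Z this has rank 6, with invariant factors (1,1,1,1,1,1).

Computing H_k = (kernel of ∂_k) / (image of ∂_{k+1}):

  H_0: rank C_0 − rank ∂_1 = 6 − 5 = 1, and the invariant factors of ∂_1 are all 1, so H_0 ≅ Z.
  H_1: rank ker ∂_1 − rank ∂_2 = (12 − 5) − 6 = 1, and the invariant factors of ∂_2 are all 1, so H_1 ≅ Z.
  H_2: rank ker ∂_2 − rank ∂_3 = (6 − 6) − 0 = 0, and there is no ∂_3, so H_2 ≅ 0.

(K is a triangulation of the cylinder S^1 x I.)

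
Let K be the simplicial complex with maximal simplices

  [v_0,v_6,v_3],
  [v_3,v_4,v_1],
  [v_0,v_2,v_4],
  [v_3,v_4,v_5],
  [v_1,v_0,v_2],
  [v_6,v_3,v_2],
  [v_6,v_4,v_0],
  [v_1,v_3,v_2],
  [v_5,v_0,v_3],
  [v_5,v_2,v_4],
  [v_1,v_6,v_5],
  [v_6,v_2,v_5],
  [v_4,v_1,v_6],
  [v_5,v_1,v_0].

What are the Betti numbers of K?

Order the vertices as v_0 < v_1 < v_2 < v_3 < v_4 < v_5 < v_6. Listing each simplex with vertices in this order, K has dimension 2 with simplices:

  0-simplices (7): [v_0], [v_1], [v_2], [v_3], [v_4], [v_5], [v_6]
  1-simplices (21): (21 of them)
  2-simplices (14): (14 of them)

Hence C_0 ≅ Z^7, C_1 ≅ Z^21, C_2 ≅ Z^14.

The boundary map ∂_1: C_1 → C_0 sends each edge [p,q] (with p < q) to q − p.
The 7×21 boundary matrix has rank 6 and Smith normal form diag(1,1,1,1,1,1).

The boundary map ∂_2: C_2 → C_1 maps a triangle to the signed sum of its edges. For instance
  ∂[v_0,v_1,v_2] = [v_1,v_2] − [v_0,v_2] + [v_0,v_1],
  ∂[v_0,v_3,v_6] = [v_3,v_6] − [v_0,v_6] + [v_0,v_3].
The 21×14 boundary matrix has rank 13 and Smith normal form diag(1,1,1,1,1,1,1,1,1,1,1,1,1).

Reading off H_k = ker ∂_k / im ∂_{k+1}:

  H_0: rank C_0 − rank ∂_1 = 7 − 6 = 1, and the invariant factors of ∂_1 are all 1, so H_0 = Z.
  H_1: rank ker ∂_1 − rank ∂_2 = (21 − 6) − 13 = 2, and the invariant factors of ∂_2 are all 1, so H_1 = Z^2.
  H_2: rank ker ∂_2 − rank ∂_3 = (14 − 13) − 0 = 1, and there is no ∂_3, so H_2 = Z.

As a check, the Euler characteristic is 7 − 21 + 14 = 0, which agrees with 1 − 2 + 1 = 0.

Hence the Betti numbers are b_0 = 1, b_1 = 2, b_2 = 1.

b_0 = 1, b_1 = 2, b_2 = 1.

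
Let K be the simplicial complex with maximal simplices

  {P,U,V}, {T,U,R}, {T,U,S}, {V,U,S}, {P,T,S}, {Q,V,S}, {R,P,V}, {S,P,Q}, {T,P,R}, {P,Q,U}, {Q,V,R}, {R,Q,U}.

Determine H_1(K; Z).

Fix the vertex order P < Q < R < S < T < U < V and write every simplex with vertices in increasing order. Then dim K = 2 and the simplices of K are:

  0-simplices (7): P, Q, R, S, T, U, V
  1-simplices (18): PQ, PR, PS, PT, PU, PV, QR, QS, QU, QV, RT, RU, RV, ST, SU, SV, TU, UV
  2-simplices (12): PQS, PQU, PRT, PRV, PST, PUV, QRU, QRV, QSV, RTU, STU, SUV

so the chain groups are C_0 ≅ Z^7, C_1 ≅ Z^18, C_2 ≅ Z^12.

Boundary ∂_1: C_1 → C_0 is given by ∂[p,q] = [q] − [p].
As a 7×18 matrix over Z this has rank 6, with invariant factors (1,1,1,1,1,1).

The boundary map ∂_2: C_2 → C_1 sends each 2-simplex [p,q,r] to [q,r] − [p,r] + [p,q]. For instance
  ∂PRT = RT − PT + PR,
  ∂PQS = QS − PS + PQ.
The 18×12 boundary matrix has rank 12 and Smith normal form diag(1,1,1,1,1,1,1,1,1,1,1,2).

Reading off H_k = ker ∂_k / im ∂_{k+1}:

  H_1: rank ker ∂_1 − rank ∂_2 = (18 − 6) − 12 = 0, and ∂_2 has invariant factor 2 > 1, so H_1 = Z/2Z.

H_1 = Z/2Z.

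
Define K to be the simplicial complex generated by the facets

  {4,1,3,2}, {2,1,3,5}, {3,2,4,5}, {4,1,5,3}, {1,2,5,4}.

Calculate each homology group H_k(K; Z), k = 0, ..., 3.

H_0 ≅ Z,  H_1 = 0,  H_2 = 0,  H_3 ≅ Z.

Order the vertices as 1 < 2 < 3 < 4 < 5. Listing each simplex with vertices in this order, K has dimension 3 with simplices:

  0-simplices (5): [1], [2], [3], [4], [5]
  1-simplices (10): [1,2], [1,3], [1,4], [1,5], [2,3], [2,4], [2,5], [3,4], [3,5], [4,5]
  2-simplices (10): [1,2,3], [1,2,4], [1,2,5], [1,3,4], [1,3,5], [1,4,5], [2,3,4], [2,3,5], [2,4,5], [3,4,5]
  3-simplices (5): [1,2,3,4], [1,2,3,5], [1,2,4,5], [1,3,4,5], [2,3,4,5]

so the chain groups are C_0 ≅ Z^5, C_1 ≅ Z^10, C_2 ≅ Z^10, C_3 ≅ Z^5.

The boundary map ∂_1: C_1 → C_0 maps an edge to its endpoints' difference, ∂[p,q] = q − p.
This gives a 5×10 integer matrix of rank 4; reducing to Smith normal form yields diagonal entries (1,1,1,1).

∂_2: C_2 → C_1 sends each 2-simplex [p,q,r] to [q,r] − [p,r] + [p,q]. For instance
  ∂[1,3,5] = [3,5] − [1,5] + [1,3],
  ∂[1,2,4] = [2,4] − [1,4] + [1,2].
As a 10×10 matrix over Z this has rank 6, with invariant factors (1,1,1,1,1,1).

The boundary map ∂_3: C_3 → C_2 sends each 3-simplex σ to the alternating sum Σ_i (−1)^i (σ with its i-th vertex removed). For instance
  ∂[1,2,4,5] = [2,4,5] − [1,4,5] + [1,2,5] − [1,2,4],
  ∂[1,3,4,5] = [3,4,5] − [1,4,5] + [1,3,5] − [1,3,4].
As a 10×5 matrix over Z this has rank 4, with invariant factors (1,1,1,1).

From H_k ≅ ker(∂_k) / im(∂_{k+1}) we obtain:

  H_0: rank C_0 − rank ∂_1 = 5 − 4 = 1, and the invariant factors of ∂_1 are all 1, so H_0 ≅ Z.
  H_1: rank ker ∂_1 − rank ∂_2 = (10 − 4) − 6 = 0, and the invariant factors of ∂_2 are all 1, so H_1 ≅ 0.
  H_2: rank ker ∂_2 − rank ∂_3 = (10 − 6) − 4 = 0, and the invariant factors of ∂_3 are all 1, so H_2 ≅ 0.
  H_3: rank ker ∂_3 − rank ∂_4 = (5 − 4) − 0 = 1, and there is no ∂_4, so H_3 ≅ Z.

(K is a triangulation of the 3-sphere S^3.)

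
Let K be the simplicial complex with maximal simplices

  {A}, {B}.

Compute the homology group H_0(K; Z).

We work with the vertex ordering A < B. The simplices of K, each written with vertices in increasing order, are:

  0-simplices (2): A, B

giving chain groups C_0 ≅ Z^2.

Now H_k = ker ∂_k / im ∂_{k+1}, so:

  H_0: rank C_0 − rank ∂_1 = 2 − 0 = 2, and there is no ∂_1, so H_0 ≅ Z^2.

(K is a triangulation of a set of 2 points.)

H_0 ≅ Z^2.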